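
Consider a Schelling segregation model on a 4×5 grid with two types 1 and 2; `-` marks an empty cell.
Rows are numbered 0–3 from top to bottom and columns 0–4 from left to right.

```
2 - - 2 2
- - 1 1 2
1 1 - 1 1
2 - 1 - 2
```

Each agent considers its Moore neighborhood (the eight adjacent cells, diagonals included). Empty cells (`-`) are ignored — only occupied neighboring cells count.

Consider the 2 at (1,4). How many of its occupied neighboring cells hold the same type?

Occupied neighbors of (1,4): (0,3)=2, (0,4)=2, (1,3)=1, (2,3)=1, (2,4)=1.
Same type (2): 2 of 5.

2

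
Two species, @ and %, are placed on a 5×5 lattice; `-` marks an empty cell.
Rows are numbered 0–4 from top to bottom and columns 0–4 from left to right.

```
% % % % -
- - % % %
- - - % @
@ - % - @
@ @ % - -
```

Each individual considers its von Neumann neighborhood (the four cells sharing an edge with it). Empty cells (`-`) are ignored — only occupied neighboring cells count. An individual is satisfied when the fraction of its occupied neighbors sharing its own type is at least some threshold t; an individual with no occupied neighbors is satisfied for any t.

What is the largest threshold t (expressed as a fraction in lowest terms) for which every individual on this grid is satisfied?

(0,0)% 1/1
(0,1)% 2/2
(0,2)% 3/3
(0,3)% 2/2
(1,2)% 2/2
(1,3)% 4/4
(1,4)% 1/2
(2,3)% 1/2
(2,4)@ 1/3
(3,0)@ 1/1
(3,2)% 1/1
(3,4)@ 1/1
(4,0)@ 2/2
(4,1)@ 1/2
(4,2)% 1/2
The smallest same-type fraction is 1/3 at (2,4), which reduces to 1/3. Any threshold above that leaves this individual unsatisfied.

1/3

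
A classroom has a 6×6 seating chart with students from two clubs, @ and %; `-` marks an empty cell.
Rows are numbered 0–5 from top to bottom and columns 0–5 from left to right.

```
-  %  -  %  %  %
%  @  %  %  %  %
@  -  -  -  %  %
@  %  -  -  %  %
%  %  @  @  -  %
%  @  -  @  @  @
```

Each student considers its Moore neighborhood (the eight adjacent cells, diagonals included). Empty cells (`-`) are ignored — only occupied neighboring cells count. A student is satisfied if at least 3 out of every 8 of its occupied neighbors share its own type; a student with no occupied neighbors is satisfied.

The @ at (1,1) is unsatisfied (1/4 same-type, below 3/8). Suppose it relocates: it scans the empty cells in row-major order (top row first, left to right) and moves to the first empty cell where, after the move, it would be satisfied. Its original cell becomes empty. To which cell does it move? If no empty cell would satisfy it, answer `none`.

(2,1)

Vacating (1,1). Empty cells in order:
  (0,0): 0/2 same-type → still unsatisfied.
  (0,2): 0/4 same-type → still unsatisfied.
  (2,1): 2/5 same-type → satisfied — stop here.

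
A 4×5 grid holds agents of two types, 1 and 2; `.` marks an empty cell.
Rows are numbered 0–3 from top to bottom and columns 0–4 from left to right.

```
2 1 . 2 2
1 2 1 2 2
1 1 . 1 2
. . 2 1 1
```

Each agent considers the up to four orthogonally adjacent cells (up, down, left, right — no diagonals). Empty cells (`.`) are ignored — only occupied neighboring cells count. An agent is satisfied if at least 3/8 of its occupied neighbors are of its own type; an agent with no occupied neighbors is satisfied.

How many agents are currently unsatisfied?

Row 0: (0,0)2 0/2 unhappy · (0,1)1 0/2 unhappy · (0,3)2 2/2 ok · (0,4)2 2/2 ok
Row 1: (1,0)1 1/3 unhappy · (1,1)2 0/4 unhappy · (1,2)1 0/2 unhappy · (1,3)2 2/4 ok · (1,4)2 3/3 ok
Row 2: (2,0)1 2/2 ok · (2,1)1 1/2 ok · (2,3)1 1/3 unhappy · (2,4)2 1/3 unhappy
Row 3: (3,2)2 0/1 unhappy · (3,3)1 2/3 ok · (3,4)1 1/2 ok
Unsatisfied: (0,0), (0,1), (1,0), (1,1), (1,2), (2,3), (2,4), (3,2) — 8 in total.

8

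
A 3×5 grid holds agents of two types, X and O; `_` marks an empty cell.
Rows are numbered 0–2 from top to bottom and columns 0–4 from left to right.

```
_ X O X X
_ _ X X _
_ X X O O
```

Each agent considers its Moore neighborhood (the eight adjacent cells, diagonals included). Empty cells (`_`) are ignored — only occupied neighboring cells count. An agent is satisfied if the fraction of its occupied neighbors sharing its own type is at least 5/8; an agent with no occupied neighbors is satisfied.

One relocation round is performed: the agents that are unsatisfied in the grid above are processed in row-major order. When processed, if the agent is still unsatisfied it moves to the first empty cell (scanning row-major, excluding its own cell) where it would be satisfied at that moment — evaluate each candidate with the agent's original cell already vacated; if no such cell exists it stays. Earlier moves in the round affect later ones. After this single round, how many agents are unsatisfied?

2

Initially unsatisfied (in order): (0,1), (0,2), (1,3), (2,3), (2,4).
  (0,1) → (0,0).
  (0,2): no empty cell satisfies it; stays.
  (1,3) → (0,1).
  (2,3): no empty cell satisfies it; stays.
  (2,4): now satisfied by earlier moves; stays.
Resulting grid:
X X O X X
_ _ X _ _
_ X X O O
Unsatisfied now: (0,2), (2,3).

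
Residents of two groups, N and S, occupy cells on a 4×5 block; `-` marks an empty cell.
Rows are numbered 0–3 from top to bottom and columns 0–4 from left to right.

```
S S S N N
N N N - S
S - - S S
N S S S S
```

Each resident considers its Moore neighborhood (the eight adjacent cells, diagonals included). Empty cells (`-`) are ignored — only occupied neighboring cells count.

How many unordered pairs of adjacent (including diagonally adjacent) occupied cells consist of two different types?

15

Scan each occupied cell's neighbors to the right and below (and the two forward diagonals) so each pair is counted once.
Row 0: S(0,0)–S(0,1)= S(0,0)–N(1,0)≠ S(0,0)–N(1,1)≠ S(0,1)–S(0,2)= S(0,1)–N(1,1)≠ S(0,1)–N(1,2)≠ S(0,1)–N(1,0)≠ S(0,2)–N(0,3)≠ S(0,2)–N(1,2)≠ S(0,2)–N(1,1)≠ N(0,3)–N(0,4)= N(0,3)–S(1,4)≠ N(0,3)–N(1,2)= N(0,4)–S(1,4)≠  → 10/14 unlike.
Row 1: N(1,0)–N(1,1)= N(1,0)–S(2,0)≠ N(1,1)–N(1,2)= N(1,1)–S(2,0)≠ N(1,2)–S(2,3)≠ S(1,4)–S(2,4)= S(1,4)–S(2,3)=  → 3/7 unlike.
Row 2: S(2,0)–N(3,0)≠ S(2,0)–S(3,1)= S(2,3)–S(2,4)= S(2,3)–S(3,3)= S(2,3)–S(3,4)= S(2,3)–S(3,2)= S(2,4)–S(3,4)= S(2,4)–S(3,3)=  → 1/8 unlike.
Row 3: N(3,0)–S(3,1)≠ S(3,1)–S(3,2)= S(3,2)–S(3,3)= S(3,3)–S(3,4)=  → 1/4 unlike.
Total adjacent occupied pairs: 33; unlike-type pairs: 15.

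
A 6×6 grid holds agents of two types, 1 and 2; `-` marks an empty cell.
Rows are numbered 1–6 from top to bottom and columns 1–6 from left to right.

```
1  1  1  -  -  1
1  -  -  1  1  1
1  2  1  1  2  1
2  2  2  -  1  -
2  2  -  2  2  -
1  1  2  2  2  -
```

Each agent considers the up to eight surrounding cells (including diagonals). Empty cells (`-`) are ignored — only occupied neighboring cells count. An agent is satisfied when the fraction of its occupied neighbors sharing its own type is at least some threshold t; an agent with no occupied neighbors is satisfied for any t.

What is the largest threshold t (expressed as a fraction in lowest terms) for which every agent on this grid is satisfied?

(1,1)1 2/2
(1,2)1 3/3
(1,3)1 2/2
(1,6)1 2/2
(2,1)1 3/4
(2,4)1 4/5
(2,5)1 5/6
(2,6)1 3/4
(3,1)1 1/4
(3,2)2 3/6
(3,3)1 2/5
(3,4)1 4/6
(3,5)2 0/6
(3,6)1 3/4
(4,1)2 4/5
(4,2)2 5/7
(4,3)2 4/6
(4,5)1 2/5
(5,1)2 3/5
(5,2)2 5/7
(5,4)2 5/6
(5,5)2 3/4
(6,1)1 1/3
(6,2)1 1/4
(6,3)2 3/4
(6,4)2 4/4
(6,5)2 3/3
The smallest same-type fraction is 0/6 at (3,5), which reduces to 0/1. Any threshold above that leaves this agent unsatisfied.

0/1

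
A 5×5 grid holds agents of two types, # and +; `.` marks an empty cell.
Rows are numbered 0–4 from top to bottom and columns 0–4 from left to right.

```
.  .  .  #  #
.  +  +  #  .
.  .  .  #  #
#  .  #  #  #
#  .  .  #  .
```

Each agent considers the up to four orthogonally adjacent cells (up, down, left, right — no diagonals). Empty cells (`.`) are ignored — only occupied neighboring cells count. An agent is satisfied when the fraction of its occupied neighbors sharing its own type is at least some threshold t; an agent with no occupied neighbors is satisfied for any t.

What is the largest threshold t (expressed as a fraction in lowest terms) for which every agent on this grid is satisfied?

Row 0: (0,3)# 2/2 · (0,4)# 1/1
Row 1: (1,1)+ 1/1 · (1,2)+ 1/2 · (1,3)# 2/3
Row 2: (2,3)# 3/3 · (2,4)# 2/2
Row 3: (3,0)# 1/1 · (3,2)# 1/1 · (3,3)# 4/4 · (3,4)# 2/2
Row 4: (4,0)# 1/1 · (4,3)# 1/1
The smallest same-type fraction is 1/2 at (1,2), which reduces to 1/2. Any threshold above that leaves this agent unsatisfied.

1/2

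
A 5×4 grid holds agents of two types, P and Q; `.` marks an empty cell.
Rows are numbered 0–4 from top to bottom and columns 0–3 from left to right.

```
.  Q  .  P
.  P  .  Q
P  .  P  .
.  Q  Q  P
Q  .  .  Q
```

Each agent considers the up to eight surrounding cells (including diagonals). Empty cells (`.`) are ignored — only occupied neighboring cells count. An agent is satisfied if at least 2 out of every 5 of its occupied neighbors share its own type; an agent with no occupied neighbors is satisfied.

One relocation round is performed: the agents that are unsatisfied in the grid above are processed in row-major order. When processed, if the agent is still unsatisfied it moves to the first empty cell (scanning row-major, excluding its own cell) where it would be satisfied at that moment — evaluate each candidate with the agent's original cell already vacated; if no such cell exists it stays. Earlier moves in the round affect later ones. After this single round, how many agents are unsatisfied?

Initially unsatisfied (in order): (0,1), (0,3), (1,3), (3,3).
  (0,1) → (2,1).
  (0,3) → (0,0).
  (1,3) → (0,3).
  (3,3) → (0,1).
Resulting grid:
P P . Q
. P . .
P Q P .
. Q Q .
Q . . Q
Unsatisfied now: (2,0), (2,2).

2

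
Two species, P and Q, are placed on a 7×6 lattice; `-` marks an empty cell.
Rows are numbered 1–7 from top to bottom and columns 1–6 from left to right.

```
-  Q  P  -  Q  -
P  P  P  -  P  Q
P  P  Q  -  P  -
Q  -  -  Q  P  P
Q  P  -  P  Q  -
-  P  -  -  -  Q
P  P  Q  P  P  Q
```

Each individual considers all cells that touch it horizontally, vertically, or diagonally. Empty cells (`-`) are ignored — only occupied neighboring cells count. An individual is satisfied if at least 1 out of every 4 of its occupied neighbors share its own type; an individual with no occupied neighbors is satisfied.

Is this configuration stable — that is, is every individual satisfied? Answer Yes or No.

(1,2)Q 0/4 ✗
(1,3)P 2/3 ✓
(1,5)Q 1/2 ✓
(2,1)P 3/4 ✓
(2,2)P 5/7 ✓
(2,3)P 3/5 ✓
(2,5)P 1/3 ✓
(2,6)Q 1/3 ✓
(3,1)P 3/4 ✓
(3,2)P 4/6 ✓
(3,3)Q 1/4 ✓
(3,5)P 3/5 ✓
(4,1)Q 1/4 ✓
(4,4)Q 2/5 ✓
(4,5)P 3/5 ✓
(4,6)P 2/3 ✓
(5,1)Q 1/3 ✓
(5,2)P 1/3 ✓
(5,4)P 1/3 ✓
(5,5)Q 2/5 ✓
(6,2)P 3/5 ✓
(6,6)Q 2/3 ✓
(7,1)P 2/2 ✓
(7,2)P 2/3 ✓
(7,3)Q 0/3 ✗
(7,4)P 1/2 ✓
(7,5)P 1/3 ✓
(7,6)Q 1/2 ✓
For instance (1,2) has only 0/4 same-type neighbors, below 1/4.

No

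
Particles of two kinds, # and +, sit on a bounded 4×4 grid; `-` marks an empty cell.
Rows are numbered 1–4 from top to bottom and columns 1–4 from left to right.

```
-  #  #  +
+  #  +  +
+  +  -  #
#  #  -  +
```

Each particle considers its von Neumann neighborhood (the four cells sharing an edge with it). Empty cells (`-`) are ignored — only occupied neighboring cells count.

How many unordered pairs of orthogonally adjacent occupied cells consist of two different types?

9

Scan each occupied cell's neighbors to the right and below so each pair is counted once.
Row 1: #(1,2)–#(1,3)= #(1,2)–#(2,2)= #(1,3)–+(1,4)≠ #(1,3)–+(2,3)≠ +(1,4)–+(2,4)=  → 2/5 unlike.
Row 2: +(2,1)–#(2,2)≠ +(2,1)–+(3,1)= #(2,2)–+(2,3)≠ #(2,2)–+(3,2)≠ +(2,3)–+(2,4)= +(2,4)–#(3,4)≠  → 4/6 unlike.
Row 3: +(3,1)–+(3,2)= +(3,1)–#(4,1)≠ +(3,2)–#(4,2)≠ #(3,4)–+(4,4)≠  → 3/4 unlike.
Row 4: #(4,1)–#(4,2)=  → 0/1 unlike.
Total adjacent occupied pairs: 16; unlike-type pairs: 9.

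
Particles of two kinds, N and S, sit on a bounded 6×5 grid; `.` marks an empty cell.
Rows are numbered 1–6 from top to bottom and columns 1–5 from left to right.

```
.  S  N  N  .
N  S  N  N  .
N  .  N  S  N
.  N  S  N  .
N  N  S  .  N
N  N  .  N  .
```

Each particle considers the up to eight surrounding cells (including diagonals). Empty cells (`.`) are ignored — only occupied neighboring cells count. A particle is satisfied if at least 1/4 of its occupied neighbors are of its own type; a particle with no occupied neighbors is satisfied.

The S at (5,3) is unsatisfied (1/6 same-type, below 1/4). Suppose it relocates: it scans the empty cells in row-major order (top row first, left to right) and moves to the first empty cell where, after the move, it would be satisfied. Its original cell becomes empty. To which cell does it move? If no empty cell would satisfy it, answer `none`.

(1,1)

Vacating (5,3). Empty cells in order:
  (1,1): 2/3 same-type → satisfied — stop here.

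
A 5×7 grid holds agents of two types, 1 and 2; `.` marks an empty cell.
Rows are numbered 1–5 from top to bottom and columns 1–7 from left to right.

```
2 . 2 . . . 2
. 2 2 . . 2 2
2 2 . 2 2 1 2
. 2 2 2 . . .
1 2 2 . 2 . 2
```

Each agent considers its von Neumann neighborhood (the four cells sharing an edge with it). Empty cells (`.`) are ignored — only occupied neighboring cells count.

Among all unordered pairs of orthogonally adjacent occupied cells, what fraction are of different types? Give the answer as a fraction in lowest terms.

4/19

Scan each occupied cell's neighbors to the right and below so each pair is counted once.
From row 1: 0 unlike of 2 pairs (running 0/2).
From row 2: 1 unlike of 5 pairs (running 1/7).
From row 3: 2 unlike of 6 pairs (running 3/13).
From row 4: 0 unlike of 4 pairs (running 3/17).
From row 5: 1 unlike of 2 pairs (running 4/19).
Total adjacent occupied pairs: 19; unlike-type pairs: 4.
4/19 is already in lowest terms.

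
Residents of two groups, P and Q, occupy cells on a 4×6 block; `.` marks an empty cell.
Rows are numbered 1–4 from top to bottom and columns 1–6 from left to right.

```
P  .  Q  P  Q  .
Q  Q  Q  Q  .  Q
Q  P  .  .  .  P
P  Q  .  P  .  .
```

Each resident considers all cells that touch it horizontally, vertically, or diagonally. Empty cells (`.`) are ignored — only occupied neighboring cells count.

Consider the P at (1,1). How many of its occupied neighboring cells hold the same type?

Occupied neighbors of (1,1): (2,1)=Q, (2,2)=Q.
Same type (P): 0 of 2.

0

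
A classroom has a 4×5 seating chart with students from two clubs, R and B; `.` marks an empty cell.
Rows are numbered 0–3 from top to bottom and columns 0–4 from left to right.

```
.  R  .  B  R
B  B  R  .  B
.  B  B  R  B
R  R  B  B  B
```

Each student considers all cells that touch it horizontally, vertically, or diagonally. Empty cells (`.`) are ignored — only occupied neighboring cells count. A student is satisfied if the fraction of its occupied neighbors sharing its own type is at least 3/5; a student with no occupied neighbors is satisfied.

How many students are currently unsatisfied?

10

(0,1)R 1/3 unhappy
(0,3)B 1/3 unhappy
(0,4)R 0/2 unhappy
(1,0)B 2/3 ok
(1,1)B 3/5 ok
(1,2)R 2/6 unhappy
(1,4)B 2/4 unhappy
(2,1)B 4/7 unhappy
(2,2)B 4/7 unhappy
(2,3)R 1/7 unhappy
(2,4)B 3/4 ok
(3,0)R 1/2 unhappy
(3,1)R 1/4 unhappy
(3,2)B 3/5 ok
(3,3)B 4/5 ok
(3,4)B 2/3 ok
Unsatisfied: (0,1), (0,3), (0,4), (1,2), (1,4), (2,1), (2,2), (2,3), (3,0), (3,1) — 10 in total.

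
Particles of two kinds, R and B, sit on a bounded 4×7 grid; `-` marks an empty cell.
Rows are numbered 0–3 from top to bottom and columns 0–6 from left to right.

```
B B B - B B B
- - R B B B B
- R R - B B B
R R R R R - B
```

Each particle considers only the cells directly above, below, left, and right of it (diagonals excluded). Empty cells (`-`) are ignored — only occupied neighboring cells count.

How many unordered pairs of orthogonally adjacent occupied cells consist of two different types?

3

Scan each occupied cell's neighbors to the right and below so each pair is counted once.
Row 0: B(0,0)–B(0,1)= B(0,1)–B(0,2)= B(0,2)–R(1,2)≠ B(0,4)–B(0,5)= B(0,4)–B(1,4)= B(0,5)–B(0,6)= B(0,5)–B(1,5)= B(0,6)–B(1,6)=  → 1/8 unlike.
Row 1: R(1,2)–B(1,3)≠ R(1,2)–R(2,2)= B(1,3)–B(1,4)= B(1,4)–B(1,5)= B(1,4)–B(2,4)= B(1,5)–B(1,6)= B(1,5)–B(2,5)= B(1,6)–B(2,6)=  → 1/8 unlike.
Row 2: R(2,1)–R(2,2)= R(2,1)–R(3,1)= R(2,2)–R(3,2)= B(2,4)–B(2,5)= B(2,4)–R(3,4)≠ B(2,5)–B(2,6)= B(2,6)–B(3,6)=  → 1/7 unlike.
Row 3: R(3,0)–R(3,1)= R(3,1)–R(3,2)= R(3,2)–R(3,3)= R(3,3)–R(3,4)=  → 0/4 unlike.
Total adjacent occupied pairs: 27; unlike-type pairs: 3.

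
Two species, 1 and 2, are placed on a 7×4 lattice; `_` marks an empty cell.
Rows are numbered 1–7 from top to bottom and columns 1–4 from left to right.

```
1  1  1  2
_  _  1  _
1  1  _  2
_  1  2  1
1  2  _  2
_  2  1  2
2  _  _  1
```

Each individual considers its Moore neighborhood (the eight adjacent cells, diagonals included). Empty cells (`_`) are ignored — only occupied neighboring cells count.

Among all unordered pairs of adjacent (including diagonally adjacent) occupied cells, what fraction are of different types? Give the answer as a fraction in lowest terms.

1/2

Scan each occupied cell's neighbors to the right and below (and the two forward diagonals) so each pair is counted once.
From row 1: 2 unlike of 6 pairs (running 2/6).
From row 2: 1 unlike of 2 pairs (running 3/8).
From row 3: 2 unlike of 6 pairs (running 5/14).
From row 4: 4 unlike of 7 pairs (running 9/21).
From row 5: 4 unlike of 6 pairs (running 13/27).
From row 6: 3 unlike of 5 pairs (running 16/32).
Total adjacent occupied pairs: 32; unlike-type pairs: 16.
16/32 reduces to 1/2.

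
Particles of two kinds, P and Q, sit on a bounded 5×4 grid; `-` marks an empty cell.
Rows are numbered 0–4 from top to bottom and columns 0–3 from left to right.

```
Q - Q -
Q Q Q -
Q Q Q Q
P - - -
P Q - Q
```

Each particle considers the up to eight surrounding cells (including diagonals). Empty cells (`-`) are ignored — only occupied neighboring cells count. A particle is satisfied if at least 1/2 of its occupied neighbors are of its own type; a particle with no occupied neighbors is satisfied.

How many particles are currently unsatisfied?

(0,0)Q 2/2 ✓
(0,2)Q 2/2 ✓
(1,0)Q 4/4 ✓
(1,1)Q 7/7 ✓
(1,2)Q 5/5 ✓
(2,0)Q 3/4 ✓
(2,1)Q 5/6 ✓
(2,2)Q 4/4 ✓
(2,3)Q 2/2 ✓
(3,0)P 1/4 ✗
(4,0)P 1/2 ✓
(4,1)Q 0/2 ✗
(4,3)Q 0/0 ✓
Unsatisfied: (3,0), (4,1) — 2 in total.

2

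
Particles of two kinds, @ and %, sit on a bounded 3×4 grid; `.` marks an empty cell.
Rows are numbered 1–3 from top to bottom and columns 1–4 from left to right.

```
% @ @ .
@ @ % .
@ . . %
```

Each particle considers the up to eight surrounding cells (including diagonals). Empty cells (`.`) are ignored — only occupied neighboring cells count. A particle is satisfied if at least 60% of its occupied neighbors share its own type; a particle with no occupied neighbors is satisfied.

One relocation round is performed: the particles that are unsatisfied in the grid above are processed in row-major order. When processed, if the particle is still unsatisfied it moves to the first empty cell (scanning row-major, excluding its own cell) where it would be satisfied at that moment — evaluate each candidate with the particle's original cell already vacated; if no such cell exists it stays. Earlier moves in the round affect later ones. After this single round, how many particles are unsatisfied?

Initially unsatisfied (in order): (1,1), (2,3).
  (1,1) → (2,4).
  (2,3) → (3,3).
Resulting grid:
. @ @ .
@ @ . %
@ . % %
All satisfied now.

0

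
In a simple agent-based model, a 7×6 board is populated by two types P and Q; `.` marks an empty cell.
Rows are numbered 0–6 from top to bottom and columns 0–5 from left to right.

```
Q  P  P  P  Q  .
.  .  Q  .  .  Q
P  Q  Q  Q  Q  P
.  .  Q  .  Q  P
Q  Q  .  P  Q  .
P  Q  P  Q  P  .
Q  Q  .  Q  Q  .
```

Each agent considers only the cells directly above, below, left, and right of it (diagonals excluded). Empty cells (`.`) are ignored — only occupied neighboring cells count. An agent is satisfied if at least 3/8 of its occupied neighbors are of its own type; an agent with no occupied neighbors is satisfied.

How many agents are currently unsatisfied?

11

(0,0)Q 0/1 unhappy
(0,1)P 1/2 ok
(0,2)P 2/3 ok
(0,3)P 1/2 ok
(0,4)Q 0/1 unhappy
(1,2)Q 1/2 ok
(1,5)Q 0/1 unhappy
(2,0)P 0/1 unhappy
(2,1)Q 1/2 ok
(2,2)Q 4/4 ok
(2,3)Q 2/2 ok
(2,4)Q 2/3 ok
(2,5)P 1/3 unhappy
(3,2)Q 1/1 ok
(3,4)Q 2/3 ok
(3,5)P 1/2 ok
(4,0)Q 1/2 ok
(4,1)Q 2/2 ok
(4,3)P 0/2 unhappy
(4,4)Q 1/3 unhappy
(5,0)P 0/3 unhappy
(5,1)Q 2/4 ok
(5,2)P 0/2 unhappy
(5,3)Q 1/4 unhappy
(5,4)P 0/3 unhappy
(6,0)Q 1/2 ok
(6,1)Q 2/2 ok
(6,3)Q 2/2 ok
(6,4)Q 1/2 ok
Unsatisfied: (0,0), (0,4), (1,5), (2,0), (2,5), (4,3), (4,4), (5,0), (5,2), (5,3), (5,4) — 11 in total.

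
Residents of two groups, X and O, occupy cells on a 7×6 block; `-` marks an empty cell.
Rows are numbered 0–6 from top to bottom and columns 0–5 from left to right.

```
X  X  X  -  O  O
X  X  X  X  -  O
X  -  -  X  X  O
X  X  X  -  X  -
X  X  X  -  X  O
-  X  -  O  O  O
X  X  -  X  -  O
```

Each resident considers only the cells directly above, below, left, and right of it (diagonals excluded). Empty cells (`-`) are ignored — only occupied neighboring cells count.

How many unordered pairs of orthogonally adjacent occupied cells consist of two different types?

4

Scan each occupied cell's neighbors to the right and below so each pair is counted once.
From row 0: 0 unlike of 7 pairs (running 0/7).
From row 1: 0 unlike of 6 pairs (running 0/13).
From row 2: 1 unlike of 4 pairs (running 1/17).
From row 3: 0 unlike of 6 pairs (running 1/23).
From row 4: 2 unlike of 6 pairs (running 3/29).
From row 5: 1 unlike of 5 pairs (running 4/34).
From row 6: 0 unlike of 1 pairs (running 4/35).
Total adjacent occupied pairs: 35; unlike-type pairs: 4.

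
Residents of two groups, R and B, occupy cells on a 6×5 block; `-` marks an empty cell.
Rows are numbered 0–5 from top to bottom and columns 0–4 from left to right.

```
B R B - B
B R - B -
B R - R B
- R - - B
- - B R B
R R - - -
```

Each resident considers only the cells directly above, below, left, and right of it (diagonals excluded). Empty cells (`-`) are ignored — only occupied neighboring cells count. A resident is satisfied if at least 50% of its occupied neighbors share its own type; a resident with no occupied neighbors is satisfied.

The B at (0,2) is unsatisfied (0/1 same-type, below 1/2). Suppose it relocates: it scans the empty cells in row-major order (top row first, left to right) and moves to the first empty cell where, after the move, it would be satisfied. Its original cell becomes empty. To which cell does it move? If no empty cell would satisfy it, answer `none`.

Vacating (0,2). Empty cells in order:
  (0,3): 2/2 same-type → satisfied — stop here.

(0,3)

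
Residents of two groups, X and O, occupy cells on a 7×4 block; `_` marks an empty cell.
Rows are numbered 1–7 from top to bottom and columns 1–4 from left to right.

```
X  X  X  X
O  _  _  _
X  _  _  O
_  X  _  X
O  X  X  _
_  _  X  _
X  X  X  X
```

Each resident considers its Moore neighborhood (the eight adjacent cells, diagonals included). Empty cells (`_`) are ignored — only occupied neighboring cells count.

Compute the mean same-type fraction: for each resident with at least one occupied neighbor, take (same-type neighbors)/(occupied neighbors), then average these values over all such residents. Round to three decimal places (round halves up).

Row 1: (1,1)X 1/2 · (1,2)X 2/3 · (1,3)X 2/2 · (1,4)X 1/1
Row 2: (2,1)O 0/3
Row 3: (3,1)X 1/2 · (3,4)O 0/1
Row 4: (4,2)X 3/4 · (4,4)X 1/2
Row 5: (5,1)O 0/2 · (5,2)X 3/4 · (5,3)X 4/4
Row 6: (6,3)X 5/5
Row 7: (7,1)X 1/1 · (7,2)X 3/3 · (7,3)X 3/3 · (7,4)X 2/2
Sum over 17 residents: 1/2 + 2/3 + 2/2 + 1/1 + 0/3 + 1/2 + 0/1 + 3/4 + 1/2 + 0/2 + 3/4 + 4/4 + 5/5 + 1/1 + 3/3 + 3/3 + 2/2 = 35/3; mean = 35/3 ÷ 17 = 35/51 = 0.686274… → 0.686.

0.686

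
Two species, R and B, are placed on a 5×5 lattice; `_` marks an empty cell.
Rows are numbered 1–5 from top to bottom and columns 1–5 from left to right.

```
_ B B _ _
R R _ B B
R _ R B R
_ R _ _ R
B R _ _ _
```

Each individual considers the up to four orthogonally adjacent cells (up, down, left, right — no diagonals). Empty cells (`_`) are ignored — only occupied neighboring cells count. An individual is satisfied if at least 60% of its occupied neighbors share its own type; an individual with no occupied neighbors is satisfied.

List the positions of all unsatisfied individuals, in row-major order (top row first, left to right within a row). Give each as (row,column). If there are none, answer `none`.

Row 1: (1,2)B 1/2 unhappy · (1,3)B 1/1 ok
Row 2: (2,1)R 2/2 ok · (2,2)R 1/2 unhappy · (2,4)B 2/2 ok · (2,5)B 1/2 unhappy
Row 3: (3,1)R 1/1 ok · (3,3)R 0/1 unhappy · (3,4)B 1/3 unhappy · (3,5)R 1/3 unhappy
Row 4: (4,2)R 1/1 ok · (4,5)R 1/1 ok
Row 5: (5,1)B 0/1 unhappy · (5,2)R 1/2 unhappy

(1,2), (2,2), (2,5), (3,3), (3,4), (3,5), (5,1), (5,2)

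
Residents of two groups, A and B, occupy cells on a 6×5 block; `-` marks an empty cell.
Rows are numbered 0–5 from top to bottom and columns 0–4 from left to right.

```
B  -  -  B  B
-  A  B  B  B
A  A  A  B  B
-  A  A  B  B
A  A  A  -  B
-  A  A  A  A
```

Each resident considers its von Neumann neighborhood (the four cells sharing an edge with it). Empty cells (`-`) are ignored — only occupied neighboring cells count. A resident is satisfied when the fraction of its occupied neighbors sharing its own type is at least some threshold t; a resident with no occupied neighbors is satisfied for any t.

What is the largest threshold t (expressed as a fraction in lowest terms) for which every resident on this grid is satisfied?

1/3

Row 0: (0,0)B — no occupied neighbors · (0,3)B 2/2 · (0,4)B 2/2
Row 1: (1,1)A 1/2 · (1,2)B 1/3 · (1,3)B 4/4 · (1,4)B 3/3
Row 2: (2,0)A 1/1 · (2,1)A 4/4 · (2,2)A 2/4 · (2,3)B 3/4 · (2,4)B 3/3
Row 3: (3,1)A 3/3 · (3,2)A 3/4 · (3,3)B 2/3 · (3,4)B 3/3
Row 4: (4,0)A 1/1 · (4,1)A 4/4 · (4,2)A 3/3 · (4,4)B 1/2
Row 5: (5,1)A 2/2 · (5,2)A 3/3 · (5,3)A 2/2 · (5,4)A 1/2
The smallest same-type fraction is 1/3 at (1,2), which reduces to 1/3. Any threshold above that leaves this resident unsatisfied.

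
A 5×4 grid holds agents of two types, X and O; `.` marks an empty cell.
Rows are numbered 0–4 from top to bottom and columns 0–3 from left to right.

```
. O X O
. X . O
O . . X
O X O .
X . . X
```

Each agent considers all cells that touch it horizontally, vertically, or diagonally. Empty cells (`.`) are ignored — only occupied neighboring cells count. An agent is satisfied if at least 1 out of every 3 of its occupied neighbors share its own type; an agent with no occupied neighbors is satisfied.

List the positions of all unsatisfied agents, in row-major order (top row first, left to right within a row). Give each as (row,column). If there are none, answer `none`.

(0,1), (0,2), (2,3), (3,1), (3,2), (4,3)

Row 0: (0,1)O 0/2 unhappy · (0,2)X 1/4 unhappy · (0,3)O 1/2 ok
Row 1: (1,1)X 1/3 ok · (1,3)O 1/3 ok
Row 2: (2,0)O 1/3 ok · (2,3)X 0/2 unhappy
Row 3: (3,0)O 1/3 ok · (3,1)X 1/4 unhappy · (3,2)O 0/3 unhappy
Row 4: (4,0)X 1/2 ok · (4,3)X 0/1 unhappy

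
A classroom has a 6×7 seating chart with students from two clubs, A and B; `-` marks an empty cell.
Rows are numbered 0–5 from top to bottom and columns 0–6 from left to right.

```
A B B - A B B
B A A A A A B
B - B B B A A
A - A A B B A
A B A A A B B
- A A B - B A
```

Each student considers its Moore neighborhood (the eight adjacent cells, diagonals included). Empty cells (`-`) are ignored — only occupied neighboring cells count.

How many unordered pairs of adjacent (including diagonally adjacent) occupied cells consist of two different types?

Scan each occupied cell's neighbors to the right and below (and the two forward diagonals) so each pair is counted once.
Row 0: A(0,0)–B(0,1)≠ A(0,0)–B(1,0)≠ A(0,0)–A(1,1)= B(0,1)–B(0,2)= B(0,1)–A(1,1)≠ B(0,1)–A(1,2)≠ B(0,1)–B(1,0)= B(0,2)–A(1,2)≠ B(0,2)–A(1,3)≠ B(0,2)–A(1,1)≠ A(0,4)–B(0,5)≠ A(0,4)–A(1,4)= A(0,4)–A(1,5)= A(0,4)–A(1,3)= B(0,5)–B(0,6)= B(0,5)–A(1,5)≠ B(0,5)–B(1,6)= B(0,5)–A(1,4)≠ B(0,6)–B(1,6)= B(0,6)–A(1,5)≠  → 11/20 unlike.
Row 1: B(1,0)–A(1,1)≠ B(1,0)–B(2,0)= A(1,1)–A(1,2)= A(1,1)–B(2,2)≠ A(1,1)–B(2,0)≠ A(1,2)–A(1,3)= A(1,2)–B(2,2)≠ A(1,2)–B(2,3)≠ A(1,3)–A(1,4)= A(1,3)–B(2,3)≠ A(1,3)–B(2,4)≠ A(1,3)–B(2,2)≠ A(1,4)–A(1,5)= A(1,4)–B(2,4)≠ A(1,4)–A(2,5)= A(1,4)–B(2,3)≠ A(1,5)–B(1,6)≠ A(1,5)–A(2,5)= A(1,5)–A(2,6)= A(1,5)–B(2,4)≠ B(1,6)–A(2,6)≠ B(1,6)–A(2,5)≠  → 14/22 unlike.
Row 2: B(2,0)–A(3,0)≠ B(2,2)–B(2,3)= B(2,2)–A(3,2)≠ B(2,2)–A(3,3)≠ B(2,3)–B(2,4)= B(2,3)–A(3,3)≠ B(2,3)–B(3,4)= B(2,3)–A(3,2)≠ B(2,4)–A(2,5)≠ B(2,4)–B(3,4)= B(2,4)–B(3,5)= B(2,4)–A(3,3)≠ A(2,5)–A(2,6)= A(2,5)–B(3,5)≠ A(2,5)–A(3,6)= A(2,5)–B(3,4)≠ A(2,6)–A(3,6)= A(2,6)–B(3,5)≠  → 10/18 unlike.
Row 3: A(3,0)–A(4,0)= A(3,0)–B(4,1)≠ A(3,2)–A(3,3)= A(3,2)–A(4,2)= A(3,2)–A(4,3)= A(3,2)–B(4,1)≠ A(3,3)–B(3,4)≠ A(3,3)–A(4,3)= A(3,3)–A(4,4)= A(3,3)–A(4,2)= B(3,4)–B(3,5)= B(3,4)–A(4,4)≠ B(3,4)–B(4,5)= B(3,4)–A(4,3)≠ B(3,5)–A(3,6)≠ B(3,5)–B(4,5)= B(3,5)–B(4,6)= B(3,5)–A(4,4)≠ A(3,6)–B(4,6)≠ A(3,6)–B(4,5)≠  → 9/20 unlike.
Row 4: A(4,0)–B(4,1)≠ A(4,0)–A(5,1)= B(4,1)–A(4,2)≠ B(4,1)–A(5,1)≠ B(4,1)–A(5,2)≠ A(4,2)–A(4,3)= A(4,2)–A(5,2)= A(4,2)–B(5,3)≠ A(4,2)–A(5,1)= A(4,3)–A(4,4)= A(4,3)–B(5,3)≠ A(4,3)–A(5,2)= A(4,4)–B(4,5)≠ A(4,4)–B(5,5)≠ A(4,4)–B(5,3)≠ B(4,5)–B(4,6)= B(4,5)–B(5,5)= B(4,5)–A(5,6)≠ B(4,6)–A(5,6)≠ B(4,6)–B(5,5)=  → 11/20 unlike.
Row 5: A(5,1)–A(5,2)= A(5,2)–B(5,3)≠ B(5,5)–A(5,6)≠  → 2/3 unlike.
Total adjacent occupied pairs: 103; unlike-type pairs: 57.

57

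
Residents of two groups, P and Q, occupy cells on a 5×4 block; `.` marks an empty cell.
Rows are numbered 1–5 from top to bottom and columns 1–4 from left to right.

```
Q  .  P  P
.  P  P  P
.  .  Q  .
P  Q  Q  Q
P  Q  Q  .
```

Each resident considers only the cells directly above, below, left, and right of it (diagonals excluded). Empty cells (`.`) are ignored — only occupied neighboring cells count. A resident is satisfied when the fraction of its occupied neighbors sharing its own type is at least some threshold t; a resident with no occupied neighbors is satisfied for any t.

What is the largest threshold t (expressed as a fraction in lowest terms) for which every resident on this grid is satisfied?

(1,1)Q — no occupied neighbors
(1,3)P 2/2
(1,4)P 2/2
(2,2)P 1/1
(2,3)P 3/4
(2,4)P 2/2
(3,3)Q 1/2
(4,1)P 1/2
(4,2)Q 2/3
(4,3)Q 4/4
(4,4)Q 1/1
(5,1)P 1/2
(5,2)Q 2/3
(5,3)Q 2/2
The smallest same-type fraction is 1/2 at (3,3), which reduces to 1/2. Any threshold above that leaves this resident unsatisfied.

1/2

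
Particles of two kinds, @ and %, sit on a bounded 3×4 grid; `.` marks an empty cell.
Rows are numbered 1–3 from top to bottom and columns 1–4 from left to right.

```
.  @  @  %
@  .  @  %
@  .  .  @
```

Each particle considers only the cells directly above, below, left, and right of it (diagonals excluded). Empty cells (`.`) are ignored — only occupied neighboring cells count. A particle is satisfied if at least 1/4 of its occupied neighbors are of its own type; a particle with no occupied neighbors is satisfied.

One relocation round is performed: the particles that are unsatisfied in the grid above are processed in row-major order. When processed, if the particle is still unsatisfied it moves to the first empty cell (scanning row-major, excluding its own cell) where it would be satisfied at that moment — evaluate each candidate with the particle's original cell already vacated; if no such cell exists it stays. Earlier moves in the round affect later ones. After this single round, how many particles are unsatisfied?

Initially unsatisfied (in order): (3,4).
  (3,4) → (1,1).
Resulting grid:
@ @ @ %
@ . @ %
@ . . .
All satisfied now.

0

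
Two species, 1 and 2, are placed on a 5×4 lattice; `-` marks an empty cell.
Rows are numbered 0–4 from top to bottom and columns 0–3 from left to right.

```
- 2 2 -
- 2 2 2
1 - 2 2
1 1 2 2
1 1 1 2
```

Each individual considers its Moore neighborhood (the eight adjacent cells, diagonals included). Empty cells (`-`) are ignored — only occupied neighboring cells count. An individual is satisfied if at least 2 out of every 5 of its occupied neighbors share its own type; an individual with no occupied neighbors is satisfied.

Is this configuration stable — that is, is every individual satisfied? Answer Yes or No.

Yes

Row 0: (0,1)2 3/3 satisfied · (0,2)2 4/4 satisfied
Row 1: (1,1)2 4/5 satisfied · (1,2)2 6/6 satisfied · (1,3)2 4/4 satisfied
Row 2: (2,0)1 2/3 satisfied · (2,2)2 6/7 satisfied · (2,3)2 5/5 satisfied
Row 3: (3,0)1 4/4 satisfied · (3,1)1 5/7 satisfied · (3,2)2 4/7 satisfied · (3,3)2 4/5 satisfied
Row 4: (4,0)1 3/3 satisfied · (4,1)1 4/5 satisfied · (4,2)1 2/5 satisfied · (4,3)2 2/3 satisfied
All meet the threshold, so the configuration is stable.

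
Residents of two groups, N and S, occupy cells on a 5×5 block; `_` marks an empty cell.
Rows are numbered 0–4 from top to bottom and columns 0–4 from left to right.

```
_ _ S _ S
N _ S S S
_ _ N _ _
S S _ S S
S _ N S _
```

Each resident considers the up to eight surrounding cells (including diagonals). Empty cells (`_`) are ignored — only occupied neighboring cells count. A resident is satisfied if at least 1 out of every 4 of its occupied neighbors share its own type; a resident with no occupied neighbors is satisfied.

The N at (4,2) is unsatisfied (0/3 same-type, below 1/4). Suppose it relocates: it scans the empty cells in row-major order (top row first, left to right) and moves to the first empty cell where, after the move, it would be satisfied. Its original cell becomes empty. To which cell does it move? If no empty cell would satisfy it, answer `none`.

(0,0)

Vacating (4,2). Empty cells in order:
  (0,0): 1/1 same-type → satisfied — stop here.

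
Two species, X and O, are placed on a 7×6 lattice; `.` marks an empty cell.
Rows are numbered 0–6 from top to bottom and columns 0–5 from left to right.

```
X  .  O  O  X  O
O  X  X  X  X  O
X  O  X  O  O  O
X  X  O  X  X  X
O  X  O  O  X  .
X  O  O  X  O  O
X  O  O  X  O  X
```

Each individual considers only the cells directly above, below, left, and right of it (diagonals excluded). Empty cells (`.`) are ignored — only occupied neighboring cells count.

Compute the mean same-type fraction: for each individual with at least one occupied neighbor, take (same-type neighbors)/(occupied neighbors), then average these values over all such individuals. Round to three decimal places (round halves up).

0.406

Row 0: (0,0)X 0/1 · (0,2)O 1/2 · (0,3)O 1/3 · (0,4)X 1/3 · (0,5)O 1/2
Row 1: (1,0)O 0/3 · (1,1)X 1/3 · (1,2)X 3/4 · (1,3)X 2/4 · (1,4)X 2/4 · (1,5)O 2/3
Row 2: (2,0)X 1/3 · (2,1)O 0/4 · (2,2)X 1/4 · (2,3)O 1/4 · (2,4)O 2/4 · (2,5)O 2/3
Row 3: (3,0)X 2/3 · (3,1)X 2/4 · (3,2)O 1/4 · (3,3)X 1/4 · (3,4)X 3/4 · (3,5)X 1/2
Row 4: (4,0)O 0/3 · (4,1)X 1/4 · (4,2)O 3/4 · (4,3)O 1/4 · (4,4)X 1/3
Row 5: (5,0)X 1/3 · (5,1)O 2/4 · (5,2)O 3/4 · (5,3)X 1/4 · (5,4)O 2/4 · (5,5)O 1/2
Row 6: (6,0)X 1/2 · (6,1)O 2/3 · (6,2)O 2/3 · (6,3)X 1/3 · (6,4)O 1/3 · (6,5)X 0/2
Sum over 40 individuals: 0/1 + 1/2 + 1/3 + 1/3 + 1/2 + 0/3 + 1/3 + 3/4 + 2/4 + 2/4 + 2/3 + 1/3 + 0/4 + 1/4 + 1/4 + 2/4 + 2/3 + 2/3 + 2/4 + 1/4 + 1/4 + 3/4 + 1/2 + 0/3 + 1/4 + 3/4 + 1/4 + 1/3 + 1/3 + 2/4 + 3/4 + 1/4 + 2/4 + 1/2 + 1/2 + 2/3 + 2/3 + 1/3 + 1/3 + 0/2 = 65/4; mean = 65/4 ÷ 40 = 13/32 = 0.40625 → 0.406.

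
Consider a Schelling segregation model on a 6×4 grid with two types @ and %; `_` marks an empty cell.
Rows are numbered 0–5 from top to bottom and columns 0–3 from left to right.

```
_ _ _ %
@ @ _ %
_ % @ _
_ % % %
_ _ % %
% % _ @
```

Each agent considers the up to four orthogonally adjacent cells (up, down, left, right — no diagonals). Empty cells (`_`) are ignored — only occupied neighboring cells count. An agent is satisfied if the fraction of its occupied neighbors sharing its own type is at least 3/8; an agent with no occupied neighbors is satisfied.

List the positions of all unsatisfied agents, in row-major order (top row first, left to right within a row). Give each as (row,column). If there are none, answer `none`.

(0,3)% 1/1 satisfied
(1,0)@ 1/1 satisfied
(1,1)@ 1/2 satisfied
(1,3)% 1/1 satisfied
(2,1)% 1/3 not
(2,2)@ 0/2 not
(3,1)% 2/2 satisfied
(3,2)% 3/4 satisfied
(3,3)% 2/2 satisfied
(4,2)% 2/2 satisfied
(4,3)% 2/3 satisfied
(5,0)% 1/1 satisfied
(5,1)% 1/1 satisfied
(5,3)@ 0/1 not

(2,1), (2,2), (5,3)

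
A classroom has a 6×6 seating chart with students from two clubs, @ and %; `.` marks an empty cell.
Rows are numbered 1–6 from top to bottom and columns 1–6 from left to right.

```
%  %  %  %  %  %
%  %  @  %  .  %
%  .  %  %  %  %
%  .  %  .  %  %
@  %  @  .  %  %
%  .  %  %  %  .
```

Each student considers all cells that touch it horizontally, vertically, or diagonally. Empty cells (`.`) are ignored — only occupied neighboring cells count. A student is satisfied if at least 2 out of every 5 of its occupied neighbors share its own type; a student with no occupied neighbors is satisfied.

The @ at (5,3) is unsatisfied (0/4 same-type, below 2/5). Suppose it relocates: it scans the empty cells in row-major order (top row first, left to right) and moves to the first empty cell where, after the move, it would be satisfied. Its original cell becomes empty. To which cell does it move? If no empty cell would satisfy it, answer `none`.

Vacating (5,3). Empty cells in order:
  (2,5): 0/8 same-type → still unsatisfied.
  (3,2): 1/7 same-type → still unsatisfied.
  (4,2): 1/6 same-type → still unsatisfied.
  (4,4): 0/6 same-type → still unsatisfied.
  (5,4): 0/6 same-type → still unsatisfied.
  (6,2): 1/4 same-type → still unsatisfied.
  (6,6): 0/3 same-type → still unsatisfied.

none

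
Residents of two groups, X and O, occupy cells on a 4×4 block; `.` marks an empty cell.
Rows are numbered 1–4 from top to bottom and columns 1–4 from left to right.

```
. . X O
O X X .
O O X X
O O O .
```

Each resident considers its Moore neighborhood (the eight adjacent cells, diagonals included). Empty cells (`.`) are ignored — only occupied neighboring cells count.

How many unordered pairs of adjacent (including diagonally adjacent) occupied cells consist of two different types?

Scan each occupied cell's neighbors to the right and below (and the two forward diagonals) so each pair is counted once.
From row 1: 2 unlike of 4 pairs (running 2/4).
From row 2: 4 unlike of 10 pairs (running 6/14).
From row 3: 4 unlike of 11 pairs (running 10/25).
From row 4: 0 unlike of 2 pairs (running 10/27).
Total adjacent occupied pairs: 27; unlike-type pairs: 10.

10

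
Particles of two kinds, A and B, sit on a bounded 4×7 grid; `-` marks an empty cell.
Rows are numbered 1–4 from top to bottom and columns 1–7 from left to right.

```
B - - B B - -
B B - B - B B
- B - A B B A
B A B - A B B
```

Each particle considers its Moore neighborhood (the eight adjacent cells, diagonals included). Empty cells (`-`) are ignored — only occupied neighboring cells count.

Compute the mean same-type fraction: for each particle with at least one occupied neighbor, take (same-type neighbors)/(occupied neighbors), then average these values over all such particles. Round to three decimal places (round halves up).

(1,1)B 2/2
(1,4)B 2/2
(1,5)B 3/3
(2,1)B 3/3
(2,2)B 3/3
(2,4)B 3/4
(2,6)B 4/5
(2,7)B 2/3
(3,2)B 4/5
(3,4)A 1/4
(3,5)B 4/6
(3,6)B 5/7
(3,7)A 0/5
(4,1)B 1/2
(4,2)A 0/3
(4,3)B 1/3
(4,5)A 1/4
(4,6)B 3/5
(4,7)B 2/3
Sum over 19 particles: 2/2 + 2/2 + 3/3 + 3/3 + 3/3 + 3/4 + 4/5 + 2/3 + 4/5 + 1/4 + 4/6 + 5/7 + 0/5 + 1/2 + 0/3 + 1/3 + 1/4 + 3/5 + 2/3 = 5039/420; mean = 5039/420 ÷ 19 = 5039/7980 = 0.631453… → 0.631.

0.631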